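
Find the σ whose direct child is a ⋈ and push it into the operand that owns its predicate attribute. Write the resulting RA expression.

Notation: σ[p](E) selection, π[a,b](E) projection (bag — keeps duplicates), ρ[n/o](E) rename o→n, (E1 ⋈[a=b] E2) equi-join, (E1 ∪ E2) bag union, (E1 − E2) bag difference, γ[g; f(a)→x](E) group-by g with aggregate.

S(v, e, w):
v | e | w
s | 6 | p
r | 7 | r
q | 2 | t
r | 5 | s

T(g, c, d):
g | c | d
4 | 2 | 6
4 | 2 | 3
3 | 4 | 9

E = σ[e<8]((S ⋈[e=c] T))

σ filters on e, owned by the left side.
E' = (σ[e<8](S) ⋈[e=c] T)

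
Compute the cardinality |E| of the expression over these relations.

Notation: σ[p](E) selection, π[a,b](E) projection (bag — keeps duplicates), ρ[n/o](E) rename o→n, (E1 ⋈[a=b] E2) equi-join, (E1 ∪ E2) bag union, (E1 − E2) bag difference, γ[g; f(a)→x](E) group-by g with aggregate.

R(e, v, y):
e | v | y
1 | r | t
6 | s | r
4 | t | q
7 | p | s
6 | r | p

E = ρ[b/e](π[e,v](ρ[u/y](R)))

Per-node cardinality:
  R → 5
  ρ[u/y](R) → 5
  π[e,v](ρ[u/y](R)) → 5
  ρ[b/e](π[e,v](ρ[u/y](R))) → 5

|E| = 5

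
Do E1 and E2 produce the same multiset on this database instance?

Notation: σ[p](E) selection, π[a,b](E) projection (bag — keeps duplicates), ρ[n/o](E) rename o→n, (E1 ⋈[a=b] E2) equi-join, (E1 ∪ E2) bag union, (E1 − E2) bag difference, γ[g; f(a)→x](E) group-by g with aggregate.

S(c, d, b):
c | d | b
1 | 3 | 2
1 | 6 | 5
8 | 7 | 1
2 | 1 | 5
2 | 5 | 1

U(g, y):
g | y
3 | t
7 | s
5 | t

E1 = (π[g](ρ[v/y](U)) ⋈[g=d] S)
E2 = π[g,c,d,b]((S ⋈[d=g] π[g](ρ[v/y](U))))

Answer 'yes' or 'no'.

E1 row counts bottom-up:
  U → 3
  ρ[v/y](U) → 3
  π[g](ρ[v/y](U)) → 3
  S → 5
  (π[g](ρ[v/y](U)) ⋈[g=d] S) → 3
E2 row counts bottom-up:
  S → 5
  U → 3
  ρ[v/y](U) → 3
  π[g](ρ[v/y](U)) → 3
  (S ⋈[d=g] π[g](ρ[v/y](U))) → 3
  π[g,c,d,b]((S ⋈[d=g] π[g](ρ[v/y](U)))) → 3

E1 and E2 produce the same multiset:
g | c | d | b
3 | 1 | 3 | 2
5 | 2 | 5 | 1
7 | 8 | 7 | 1

yes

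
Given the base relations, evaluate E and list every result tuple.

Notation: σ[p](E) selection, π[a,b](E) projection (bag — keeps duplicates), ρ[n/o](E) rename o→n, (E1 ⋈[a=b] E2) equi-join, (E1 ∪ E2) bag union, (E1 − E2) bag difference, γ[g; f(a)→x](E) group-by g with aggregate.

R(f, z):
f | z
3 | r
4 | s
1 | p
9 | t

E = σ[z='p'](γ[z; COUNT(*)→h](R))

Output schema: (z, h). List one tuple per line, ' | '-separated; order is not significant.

Row counts bottom-up:
  R → 4
  γ[z; COUNT(*)→h](R) → 4
  σ[z='p'](γ[z; COUNT(*)→h](R)) → 1

== RESULT ==
z | h
p | 1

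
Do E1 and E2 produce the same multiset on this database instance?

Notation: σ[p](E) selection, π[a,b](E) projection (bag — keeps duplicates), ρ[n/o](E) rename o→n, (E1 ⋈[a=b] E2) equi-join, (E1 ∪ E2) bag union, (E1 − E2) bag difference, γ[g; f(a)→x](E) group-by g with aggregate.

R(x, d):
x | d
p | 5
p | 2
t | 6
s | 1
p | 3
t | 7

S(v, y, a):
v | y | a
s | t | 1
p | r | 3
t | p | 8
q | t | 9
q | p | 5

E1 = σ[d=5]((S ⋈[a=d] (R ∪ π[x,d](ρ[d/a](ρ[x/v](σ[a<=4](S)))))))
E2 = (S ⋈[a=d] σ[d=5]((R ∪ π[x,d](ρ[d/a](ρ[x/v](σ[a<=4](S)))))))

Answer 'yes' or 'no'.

E1 subexpression sizes:
  S → 5
  R → 6
  S → 5
  σ[a<=4](S) → 2
  ρ[x/v](σ[a<=4](S)) → 2
  ρ[d/a](ρ[x/v](σ[a<=4](S))) → 2
  π[x,d](ρ[d/a](ρ[x/v](σ[a<=4](S)))) → 2
  (R ∪ π[x,d](ρ[d/a](ρ[x/v](σ[a<=4](S))))) → 8
  (S ⋈[a=d] (R ∪ π[x,d](ρ[d/a](ρ[x/v](σ[a<=4](S)))))) → 5
  σ[d=5]((S ⋈[a=d] (R ∪ π[x,d](ρ[d/a](ρ[x/v](σ[a<=4](S))))))) → 1
E2 subexpression sizes:
  S → 5
  R → 6
  S → 5
  σ[a<=4](S) → 2
  ρ[x/v](σ[a<=4](S)) → 2
  ρ[d/a](ρ[x/v](σ[a<=4](S))) → 2
  π[x,d](ρ[d/a](ρ[x/v](σ[a<=4](S)))) → 2
  (R ∪ π[x,d](ρ[d/a](ρ[x/v](σ[a<=4](S))))) → 8
  σ[d=5]((R ∪ π[x,d](ρ[d/a](ρ[x/v](σ[a<=4](S)))))) → 1
  (S ⋈[a=d] σ[d=5]((R ∪ π[x,d](ρ[d/a](ρ[x/v](σ[a<=4](S))))))) → 1

E1 and E2 produce the same multiset:
v | y | a | x | d
q | p | 5 | p | 5

yes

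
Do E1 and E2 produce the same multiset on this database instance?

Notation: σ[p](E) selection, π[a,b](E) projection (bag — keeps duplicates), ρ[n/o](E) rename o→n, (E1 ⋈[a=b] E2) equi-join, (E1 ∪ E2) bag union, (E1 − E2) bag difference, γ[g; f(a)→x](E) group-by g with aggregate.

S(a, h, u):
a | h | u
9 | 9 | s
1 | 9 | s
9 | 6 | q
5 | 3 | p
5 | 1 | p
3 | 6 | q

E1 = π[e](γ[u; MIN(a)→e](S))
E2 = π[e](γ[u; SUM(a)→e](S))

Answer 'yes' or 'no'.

E1 stepwise |·|:
  S → 6
  γ[u; MIN(a)→e](S) → 3
  π[e](γ[u; MIN(a)→e](S)) → 3
E2 stepwise |·|:
  S → 6
  γ[u; SUM(a)→e](S) → 3
  π[e](γ[u; SUM(a)→e](S)) → 3

E1 result:
e
1
3
5
E2 result:
e
10
10
12
Witness: (1,) appears 1× in E1 but 0× in E2.

no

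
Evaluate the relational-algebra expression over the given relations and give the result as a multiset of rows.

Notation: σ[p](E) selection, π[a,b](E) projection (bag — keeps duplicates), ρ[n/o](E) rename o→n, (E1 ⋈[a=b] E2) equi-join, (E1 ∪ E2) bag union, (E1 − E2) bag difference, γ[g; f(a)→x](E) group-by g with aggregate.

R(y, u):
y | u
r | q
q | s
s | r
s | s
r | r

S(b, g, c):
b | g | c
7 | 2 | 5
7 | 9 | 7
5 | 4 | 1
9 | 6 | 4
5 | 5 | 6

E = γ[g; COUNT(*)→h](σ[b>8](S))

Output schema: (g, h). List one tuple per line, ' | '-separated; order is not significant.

Row counts bottom-up:
  S → 5
  σ[b>8](S) → 1
  γ[g; COUNT(*)→h](σ[b>8](S)) → 1

== RESULT ==
g | h
6 | 1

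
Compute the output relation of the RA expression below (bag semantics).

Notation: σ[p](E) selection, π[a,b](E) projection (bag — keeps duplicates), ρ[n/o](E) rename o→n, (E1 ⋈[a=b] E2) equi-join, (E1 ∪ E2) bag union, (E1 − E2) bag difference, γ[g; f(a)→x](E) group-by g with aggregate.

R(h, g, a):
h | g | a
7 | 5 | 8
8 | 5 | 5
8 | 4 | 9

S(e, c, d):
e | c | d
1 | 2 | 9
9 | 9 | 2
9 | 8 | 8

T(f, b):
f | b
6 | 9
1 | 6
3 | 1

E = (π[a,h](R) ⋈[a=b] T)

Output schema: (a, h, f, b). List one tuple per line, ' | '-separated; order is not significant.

Stepwise |·|:
  R → 3
  π[a,h](R) → 3
  T → 3
  (π[a,h](R) ⋈[a=b] T) → 1

== RESULT ==
a | h | f | b
9 | 8 | 6 | 9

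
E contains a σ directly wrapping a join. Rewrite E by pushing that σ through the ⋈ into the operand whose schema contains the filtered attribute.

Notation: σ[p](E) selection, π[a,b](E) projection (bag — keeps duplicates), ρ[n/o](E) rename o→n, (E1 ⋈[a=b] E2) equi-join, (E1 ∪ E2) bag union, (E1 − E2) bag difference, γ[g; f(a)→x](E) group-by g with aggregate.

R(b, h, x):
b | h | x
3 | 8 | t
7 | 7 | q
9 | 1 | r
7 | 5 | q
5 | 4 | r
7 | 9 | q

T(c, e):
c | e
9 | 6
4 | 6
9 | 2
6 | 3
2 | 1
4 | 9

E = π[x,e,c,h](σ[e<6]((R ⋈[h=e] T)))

σ filters on e, owned by the right side.
E' = π[x,e,c,h]((R ⋈[h=e] σ[e<6](T)))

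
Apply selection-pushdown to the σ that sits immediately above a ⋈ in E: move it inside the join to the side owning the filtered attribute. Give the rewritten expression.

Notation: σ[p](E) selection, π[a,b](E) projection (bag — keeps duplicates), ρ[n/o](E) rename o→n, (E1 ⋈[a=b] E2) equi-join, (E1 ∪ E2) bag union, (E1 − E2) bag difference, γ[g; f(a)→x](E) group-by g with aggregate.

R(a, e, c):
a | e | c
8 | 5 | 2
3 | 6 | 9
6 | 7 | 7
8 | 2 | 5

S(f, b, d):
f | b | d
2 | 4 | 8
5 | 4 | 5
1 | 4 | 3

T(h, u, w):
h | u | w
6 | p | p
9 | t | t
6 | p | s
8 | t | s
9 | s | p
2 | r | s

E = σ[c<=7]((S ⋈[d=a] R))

σ filters on c, owned by the right side.
E' = (S ⋈[d=a] σ[c<=7](R))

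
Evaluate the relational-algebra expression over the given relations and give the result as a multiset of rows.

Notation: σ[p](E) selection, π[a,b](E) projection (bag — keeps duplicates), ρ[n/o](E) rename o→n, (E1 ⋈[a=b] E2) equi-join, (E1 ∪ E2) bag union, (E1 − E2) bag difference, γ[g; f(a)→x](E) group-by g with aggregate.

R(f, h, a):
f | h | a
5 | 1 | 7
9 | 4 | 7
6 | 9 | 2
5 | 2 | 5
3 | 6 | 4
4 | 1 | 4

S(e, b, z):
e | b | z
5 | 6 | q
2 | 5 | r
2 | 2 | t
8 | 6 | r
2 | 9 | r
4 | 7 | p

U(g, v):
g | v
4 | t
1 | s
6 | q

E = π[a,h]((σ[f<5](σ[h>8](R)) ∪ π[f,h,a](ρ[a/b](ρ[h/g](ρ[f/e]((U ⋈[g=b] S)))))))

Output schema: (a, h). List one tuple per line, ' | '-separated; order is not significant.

Subexpression sizes:
  R → 6
  σ[h>8](R) → 1
  σ[f<5](σ[h>8](R)) → 0
  U → 3
  S → 6
  (U ⋈[g=b] S) → 2
  ρ[f/e]((U ⋈[g=b] S)) → 2
  ρ[h/g](ρ[f/e]((U ⋈[g=b] S))) → 2
  ρ[a/b](ρ[h/g](ρ[f/e]((U ⋈[g=b] S)))) → 2
  π[f,h,a](ρ[a/b](ρ[h/g](ρ[f/e]((U ⋈[g=b] S))))) → 2
  (σ[f<5](σ[h>8](R)) ∪ π[f,h,a](ρ[a/b](ρ[h/g](ρ[f/e]((U ⋈[g=b] S)))))) → 2
  π[a,h]((σ[f<5](σ[h>8](R)) ∪ π[f,h,a](ρ[a/b](ρ[h/g](ρ[f/e]((U ⋈[g=b] S))))))) → 2

== RESULT ==
a | h
6 | 6
6 | 6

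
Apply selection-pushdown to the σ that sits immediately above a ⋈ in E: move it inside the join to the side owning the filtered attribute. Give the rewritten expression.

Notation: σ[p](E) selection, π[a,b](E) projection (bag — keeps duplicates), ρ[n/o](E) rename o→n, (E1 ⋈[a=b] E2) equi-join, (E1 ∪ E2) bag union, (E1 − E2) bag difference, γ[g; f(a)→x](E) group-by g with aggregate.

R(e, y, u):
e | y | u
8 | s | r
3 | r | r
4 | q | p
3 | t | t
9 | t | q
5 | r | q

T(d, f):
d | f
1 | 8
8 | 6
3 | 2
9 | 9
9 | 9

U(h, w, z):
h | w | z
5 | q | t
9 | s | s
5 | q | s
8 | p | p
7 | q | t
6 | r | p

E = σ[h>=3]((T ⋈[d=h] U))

σ filters on h, owned by the right side.
E' = (T ⋈[d=h] σ[h>=3](U))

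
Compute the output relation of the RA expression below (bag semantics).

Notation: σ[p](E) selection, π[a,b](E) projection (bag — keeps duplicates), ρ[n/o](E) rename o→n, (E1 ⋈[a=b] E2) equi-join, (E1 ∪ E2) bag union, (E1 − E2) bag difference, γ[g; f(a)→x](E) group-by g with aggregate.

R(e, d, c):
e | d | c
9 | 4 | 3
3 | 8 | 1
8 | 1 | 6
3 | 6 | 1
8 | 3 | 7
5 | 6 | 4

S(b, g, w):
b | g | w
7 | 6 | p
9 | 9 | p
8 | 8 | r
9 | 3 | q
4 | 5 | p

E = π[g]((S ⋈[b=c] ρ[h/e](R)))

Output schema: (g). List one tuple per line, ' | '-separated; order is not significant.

Subexpression sizes:
  S → 5
  R → 6
  ρ[h/e](R) → 6
  (S ⋈[b=c] ρ[h/e](R)) → 2
  π[g]((S ⋈[b=c] ρ[h/e](R))) → 2

== RESULT ==
g
5
6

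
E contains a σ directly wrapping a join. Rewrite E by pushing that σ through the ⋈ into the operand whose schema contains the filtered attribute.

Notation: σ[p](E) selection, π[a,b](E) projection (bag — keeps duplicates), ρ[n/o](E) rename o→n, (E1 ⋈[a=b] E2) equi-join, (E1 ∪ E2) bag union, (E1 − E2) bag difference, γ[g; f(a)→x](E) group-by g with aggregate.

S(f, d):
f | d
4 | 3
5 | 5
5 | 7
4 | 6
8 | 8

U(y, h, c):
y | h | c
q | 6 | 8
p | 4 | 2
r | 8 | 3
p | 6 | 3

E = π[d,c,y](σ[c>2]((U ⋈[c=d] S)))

σ filters on c, owned by the left side.
E' = π[d,c,y]((σ[c>2](U) ⋈[c=d] S))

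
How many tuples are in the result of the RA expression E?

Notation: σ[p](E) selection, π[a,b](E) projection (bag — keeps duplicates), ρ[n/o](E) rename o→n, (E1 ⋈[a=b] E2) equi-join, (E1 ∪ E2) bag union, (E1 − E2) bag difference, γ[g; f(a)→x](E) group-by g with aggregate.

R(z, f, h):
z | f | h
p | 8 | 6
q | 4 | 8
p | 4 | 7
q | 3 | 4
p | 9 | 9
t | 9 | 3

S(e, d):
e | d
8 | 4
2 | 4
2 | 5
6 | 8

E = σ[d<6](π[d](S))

Per-node cardinality:
  S → 4
  π[d](S) → 4
  σ[d<6](π[d](S)) → 3

|E| = 3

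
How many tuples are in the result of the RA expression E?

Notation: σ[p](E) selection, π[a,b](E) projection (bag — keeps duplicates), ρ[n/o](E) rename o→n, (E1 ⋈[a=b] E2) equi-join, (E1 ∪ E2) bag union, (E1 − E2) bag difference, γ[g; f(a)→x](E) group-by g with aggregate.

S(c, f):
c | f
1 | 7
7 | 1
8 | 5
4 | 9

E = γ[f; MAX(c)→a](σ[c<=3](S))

Row counts bottom-up:
  S → 4
  σ[c<=3](S) → 1
  γ[f; MAX(c)→a](σ[c<=3](S)) → 1

|E| = 1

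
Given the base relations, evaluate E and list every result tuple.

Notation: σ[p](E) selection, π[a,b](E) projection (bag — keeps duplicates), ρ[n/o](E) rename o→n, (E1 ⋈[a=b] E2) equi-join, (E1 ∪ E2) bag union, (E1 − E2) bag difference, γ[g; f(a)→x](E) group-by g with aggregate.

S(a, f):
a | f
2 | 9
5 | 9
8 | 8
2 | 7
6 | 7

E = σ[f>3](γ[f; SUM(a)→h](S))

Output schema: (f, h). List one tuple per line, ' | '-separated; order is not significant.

Stepwise |·|:
  S → 5
  γ[f; SUM(a)→h](S) → 3
  σ[f>3](γ[f; SUM(a)→h](S)) → 3

== RESULT ==
f | h
7 | 8
8 | 8
9 | 7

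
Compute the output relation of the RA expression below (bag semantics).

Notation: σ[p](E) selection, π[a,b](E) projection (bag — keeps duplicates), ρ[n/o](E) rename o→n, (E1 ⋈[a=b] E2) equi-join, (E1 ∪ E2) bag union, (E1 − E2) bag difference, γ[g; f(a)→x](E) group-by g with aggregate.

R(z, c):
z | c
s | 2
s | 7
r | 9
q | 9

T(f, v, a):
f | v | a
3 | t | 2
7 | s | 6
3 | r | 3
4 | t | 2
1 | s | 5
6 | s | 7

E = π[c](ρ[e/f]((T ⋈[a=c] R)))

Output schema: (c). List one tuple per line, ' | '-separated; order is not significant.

Per-node cardinality:
  T → 6
  R → 4
  (T ⋈[a=c] R) → 3
  ρ[e/f]((T ⋈[a=c] R)) → 3
  π[c](ρ[e/f]((T ⋈[a=c] R))) → 3

== RESULT ==
c
2
2
7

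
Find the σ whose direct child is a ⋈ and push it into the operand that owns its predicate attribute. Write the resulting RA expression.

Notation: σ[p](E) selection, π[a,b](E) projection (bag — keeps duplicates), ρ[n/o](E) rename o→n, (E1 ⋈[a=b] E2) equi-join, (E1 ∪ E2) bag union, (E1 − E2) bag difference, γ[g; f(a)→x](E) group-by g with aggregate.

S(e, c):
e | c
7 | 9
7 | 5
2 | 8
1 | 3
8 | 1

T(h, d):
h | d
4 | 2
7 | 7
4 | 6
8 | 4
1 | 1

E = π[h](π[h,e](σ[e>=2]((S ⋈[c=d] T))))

σ filters on e, owned by the left side.
E' = π[h](π[h,e]((σ[e>=2](S) ⋈[c=d] T)))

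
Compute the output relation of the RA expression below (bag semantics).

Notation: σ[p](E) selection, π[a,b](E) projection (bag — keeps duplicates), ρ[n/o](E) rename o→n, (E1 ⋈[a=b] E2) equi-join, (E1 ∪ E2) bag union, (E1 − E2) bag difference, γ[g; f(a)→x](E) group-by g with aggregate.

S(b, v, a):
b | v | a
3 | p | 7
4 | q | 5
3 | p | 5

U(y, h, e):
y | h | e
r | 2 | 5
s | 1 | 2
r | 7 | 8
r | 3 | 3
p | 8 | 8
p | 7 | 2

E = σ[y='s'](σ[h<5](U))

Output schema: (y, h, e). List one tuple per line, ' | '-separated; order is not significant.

Row counts bottom-up:
  U → 6
  σ[h<5](U) → 3
  σ[y='s'](σ[h<5](U)) → 1

== RESULT ==
y | h | e
s | 1 | 2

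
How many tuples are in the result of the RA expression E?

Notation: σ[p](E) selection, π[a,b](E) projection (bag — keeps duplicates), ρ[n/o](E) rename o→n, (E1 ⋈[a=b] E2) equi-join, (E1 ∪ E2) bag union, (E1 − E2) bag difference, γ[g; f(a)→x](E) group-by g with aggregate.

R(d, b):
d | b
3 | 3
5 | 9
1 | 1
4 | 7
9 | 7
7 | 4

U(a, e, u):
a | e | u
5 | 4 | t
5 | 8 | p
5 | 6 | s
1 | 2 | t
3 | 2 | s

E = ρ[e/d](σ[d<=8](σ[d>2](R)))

Subexpression sizes:
  R → 6
  σ[d>2](R) → 5
  σ[d<=8](σ[d>2](R)) → 4
  ρ[e/d](σ[d<=8](σ[d>2](R))) → 4

|E| = 4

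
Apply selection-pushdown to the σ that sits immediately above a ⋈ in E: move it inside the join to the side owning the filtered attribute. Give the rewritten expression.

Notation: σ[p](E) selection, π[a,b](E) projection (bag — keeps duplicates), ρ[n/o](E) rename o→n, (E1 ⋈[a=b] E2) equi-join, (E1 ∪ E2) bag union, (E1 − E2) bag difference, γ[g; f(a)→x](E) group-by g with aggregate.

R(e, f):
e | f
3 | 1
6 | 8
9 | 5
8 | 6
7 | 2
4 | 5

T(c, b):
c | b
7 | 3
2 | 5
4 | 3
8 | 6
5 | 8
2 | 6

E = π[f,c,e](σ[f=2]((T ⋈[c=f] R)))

σ filters on f, owned by the right side.
E' = π[f,c,e]((T ⋈[c=f] σ[f=2](R)))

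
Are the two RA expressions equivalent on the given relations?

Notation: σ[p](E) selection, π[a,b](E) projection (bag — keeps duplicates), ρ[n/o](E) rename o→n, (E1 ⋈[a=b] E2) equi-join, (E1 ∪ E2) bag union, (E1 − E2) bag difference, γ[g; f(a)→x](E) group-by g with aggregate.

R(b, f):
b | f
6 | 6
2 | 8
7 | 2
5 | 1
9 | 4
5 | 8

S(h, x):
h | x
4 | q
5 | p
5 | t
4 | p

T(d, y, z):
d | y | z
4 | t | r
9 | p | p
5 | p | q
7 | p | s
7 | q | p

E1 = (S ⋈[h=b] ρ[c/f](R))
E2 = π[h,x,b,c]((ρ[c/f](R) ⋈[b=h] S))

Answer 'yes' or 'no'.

E1 row counts bottom-up:
  S → 4
  R → 6
  ρ[c/f](R) → 6
  (S ⋈[h=b] ρ[c/f](R)) → 4
E2 row counts bottom-up:
  R → 6
  ρ[c/f](R) → 6
  S → 4
  (ρ[c/f](R) ⋈[b=h] S) → 4
  π[h,x,b,c]((ρ[c/f](R) ⋈[b=h] S)) → 4

E1 and E2 produce the same multiset:
h | x | b | c
5 | p | 5 | 1
5 | p | 5 | 8
5 | t | 5 | 1
5 | t | 5 | 8

yes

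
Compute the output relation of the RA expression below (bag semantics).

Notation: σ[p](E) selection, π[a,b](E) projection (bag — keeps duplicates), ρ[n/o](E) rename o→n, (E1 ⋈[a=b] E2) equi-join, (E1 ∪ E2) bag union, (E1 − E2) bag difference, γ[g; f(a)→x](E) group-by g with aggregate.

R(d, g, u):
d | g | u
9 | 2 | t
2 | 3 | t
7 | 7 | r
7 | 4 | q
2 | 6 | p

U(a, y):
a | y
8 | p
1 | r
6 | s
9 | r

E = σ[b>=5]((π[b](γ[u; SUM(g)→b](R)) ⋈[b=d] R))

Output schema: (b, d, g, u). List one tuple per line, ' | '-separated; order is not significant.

Row counts bottom-up:
  R → 5
  γ[u; SUM(g)→b](R) → 4
  π[b](γ[u; SUM(g)→b](R)) → 4
  R → 5
  (π[b](γ[u; SUM(g)→b](R)) ⋈[b=d] R) → 2
  σ[b>=5]((π[b](γ[u; SUM(g)→b](R)) ⋈[b=d] R)) → 2

== RESULT ==
b | d | g | u
7 | 7 | 4 | q
7 | 7 | 7 | r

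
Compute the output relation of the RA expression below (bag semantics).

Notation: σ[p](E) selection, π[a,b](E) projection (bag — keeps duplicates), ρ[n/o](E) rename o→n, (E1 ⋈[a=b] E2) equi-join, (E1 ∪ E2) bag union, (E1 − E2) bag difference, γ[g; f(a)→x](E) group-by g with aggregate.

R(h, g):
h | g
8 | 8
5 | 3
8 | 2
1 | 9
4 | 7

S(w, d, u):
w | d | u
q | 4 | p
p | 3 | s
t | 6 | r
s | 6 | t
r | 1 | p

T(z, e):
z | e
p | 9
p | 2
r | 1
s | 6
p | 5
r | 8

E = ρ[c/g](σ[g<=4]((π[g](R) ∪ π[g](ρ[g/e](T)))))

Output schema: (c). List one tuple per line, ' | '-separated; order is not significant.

Stepwise |·|:
  R → 5
  π[g](R) → 5
  T → 6
  ρ[g/e](T) → 6
  π[g](ρ[g/e](T)) → 6
  (π[g](R) ∪ π[g](ρ[g/e](T))) → 11
  σ[g<=4]((π[g](R) ∪ π[g](ρ[g/e](T)))) → 4
  ρ[c/g](σ[g<=4]((π[g](R) ∪ π[g](ρ[g/e](T))))) → 4

== RESULT ==
c
1
2
2
3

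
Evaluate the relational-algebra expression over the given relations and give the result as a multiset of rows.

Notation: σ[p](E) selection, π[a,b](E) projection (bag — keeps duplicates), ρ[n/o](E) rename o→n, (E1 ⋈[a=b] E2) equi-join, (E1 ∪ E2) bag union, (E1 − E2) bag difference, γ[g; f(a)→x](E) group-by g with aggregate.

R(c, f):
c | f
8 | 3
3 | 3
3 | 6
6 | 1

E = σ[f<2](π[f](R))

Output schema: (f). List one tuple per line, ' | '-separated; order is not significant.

Subexpression sizes:
  R → 4
  π[f](R) → 4
  σ[f<2](π[f](R)) → 1

== RESULT ==
f
1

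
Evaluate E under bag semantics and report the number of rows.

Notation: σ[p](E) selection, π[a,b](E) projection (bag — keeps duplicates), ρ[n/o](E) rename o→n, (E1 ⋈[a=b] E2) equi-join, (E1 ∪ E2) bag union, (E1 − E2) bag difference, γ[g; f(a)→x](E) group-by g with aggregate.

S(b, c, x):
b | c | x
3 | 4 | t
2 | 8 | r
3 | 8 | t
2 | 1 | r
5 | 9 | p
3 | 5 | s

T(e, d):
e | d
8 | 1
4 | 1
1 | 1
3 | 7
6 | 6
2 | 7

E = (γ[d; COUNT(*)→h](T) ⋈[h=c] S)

Stepwise |·|:
  T → 6
  γ[d; COUNT(*)→h](T) → 3
  S → 6
  (γ[d; COUNT(*)→h](T) ⋈[h=c] S) → 1

|E| = 1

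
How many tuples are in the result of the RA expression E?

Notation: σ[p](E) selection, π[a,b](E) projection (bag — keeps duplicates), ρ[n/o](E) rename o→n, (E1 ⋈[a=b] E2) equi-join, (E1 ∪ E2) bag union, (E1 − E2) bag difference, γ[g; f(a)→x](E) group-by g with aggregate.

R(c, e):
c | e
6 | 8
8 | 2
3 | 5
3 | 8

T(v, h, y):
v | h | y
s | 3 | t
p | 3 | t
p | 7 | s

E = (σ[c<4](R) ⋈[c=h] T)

Row counts bottom-up:
  R → 4
  σ[c<4](R) → 2
  T → 3
  (σ[c<4](R) ⋈[c=h] T) → 4

|E| = 4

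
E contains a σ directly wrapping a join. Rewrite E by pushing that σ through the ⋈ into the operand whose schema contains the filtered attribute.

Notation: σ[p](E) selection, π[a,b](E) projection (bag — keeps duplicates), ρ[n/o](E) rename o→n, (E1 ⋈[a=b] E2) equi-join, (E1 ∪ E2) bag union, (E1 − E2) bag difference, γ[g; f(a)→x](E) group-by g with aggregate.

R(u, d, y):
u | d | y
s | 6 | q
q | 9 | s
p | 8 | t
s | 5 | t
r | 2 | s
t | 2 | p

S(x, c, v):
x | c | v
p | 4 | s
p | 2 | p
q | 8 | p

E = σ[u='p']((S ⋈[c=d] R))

σ filters on u, owned by the right side.
E' = (S ⋈[c=d] σ[u='p'](R))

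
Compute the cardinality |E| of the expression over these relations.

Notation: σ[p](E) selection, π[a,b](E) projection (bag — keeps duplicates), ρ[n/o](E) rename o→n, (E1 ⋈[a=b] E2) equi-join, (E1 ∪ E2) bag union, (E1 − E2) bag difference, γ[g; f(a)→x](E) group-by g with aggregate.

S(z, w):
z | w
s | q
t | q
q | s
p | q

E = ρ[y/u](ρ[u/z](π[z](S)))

Row counts bottom-up:
  S → 4
  π[z](S) → 4
  ρ[u/z](π[z](S)) → 4
  ρ[y/u](ρ[u/z](π[z](S))) → 4

|E| = 4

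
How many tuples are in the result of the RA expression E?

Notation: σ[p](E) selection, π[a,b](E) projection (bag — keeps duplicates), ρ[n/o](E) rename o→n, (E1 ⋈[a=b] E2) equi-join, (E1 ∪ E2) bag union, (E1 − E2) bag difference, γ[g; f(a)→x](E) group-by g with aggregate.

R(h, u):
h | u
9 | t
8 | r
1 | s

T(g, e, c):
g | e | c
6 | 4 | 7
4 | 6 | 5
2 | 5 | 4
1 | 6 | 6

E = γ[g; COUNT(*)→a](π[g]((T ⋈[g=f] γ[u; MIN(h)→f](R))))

Stepwise |·|:
  T → 4
  R → 3
  γ[u; MIN(h)→f](R) → 3
  (T ⋈[g=f] γ[u; MIN(h)→f](R)) → 1
  π[g]((T ⋈[g=f] γ[u; MIN(h)→f](R))) → 1
  γ[g; COUNT(*)→a](π[g]((T ⋈[g=f] γ[u; MIN(h)→f](R)))) → 1

|E| = 1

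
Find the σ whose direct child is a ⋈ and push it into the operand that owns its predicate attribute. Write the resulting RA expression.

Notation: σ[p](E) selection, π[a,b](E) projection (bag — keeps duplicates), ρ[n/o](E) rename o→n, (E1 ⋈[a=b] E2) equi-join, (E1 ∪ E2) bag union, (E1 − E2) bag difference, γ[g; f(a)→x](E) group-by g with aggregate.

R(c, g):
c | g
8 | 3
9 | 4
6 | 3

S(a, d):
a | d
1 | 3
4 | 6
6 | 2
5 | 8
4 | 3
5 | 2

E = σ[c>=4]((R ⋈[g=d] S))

σ filters on c, owned by the left side.
E' = (σ[c>=4](R) ⋈[g=d] S)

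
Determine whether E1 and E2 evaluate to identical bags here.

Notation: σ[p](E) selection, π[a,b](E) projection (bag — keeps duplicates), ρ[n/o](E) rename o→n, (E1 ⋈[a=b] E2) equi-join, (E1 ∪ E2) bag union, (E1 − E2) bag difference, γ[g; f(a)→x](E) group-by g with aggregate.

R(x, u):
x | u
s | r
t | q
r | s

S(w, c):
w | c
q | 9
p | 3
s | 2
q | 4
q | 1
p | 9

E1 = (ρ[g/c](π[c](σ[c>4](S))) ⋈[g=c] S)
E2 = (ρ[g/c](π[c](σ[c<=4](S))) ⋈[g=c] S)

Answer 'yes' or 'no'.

E1 subexpression sizes:
  S → 6
  σ[c>4](S) → 2
  π[c](σ[c>4](S)) → 2
  ρ[g/c](π[c](σ[c>4](S))) → 2
  S → 6
  (ρ[g/c](π[c](σ[c>4](S))) ⋈[g=c] S) → 4
E2 subexpression sizes:
  S → 6
  σ[c<=4](S) → 4
  π[c](σ[c<=4](S)) → 4
  ρ[g/c](π[c](σ[c<=4](S))) → 4
  S → 6
  (ρ[g/c](π[c](σ[c<=4](S))) ⋈[g=c] S) → 4

E1 result:
g | w | c
9 | p | 9
9 | p | 9
9 | q | 9
9 | q | 9
E2 result:
g | w | c
1 | q | 1
2 | s | 2
3 | p | 3
4 | q | 4
Witness: (3, 'p', 3) appears 0× in E1 but 1× in E2.

no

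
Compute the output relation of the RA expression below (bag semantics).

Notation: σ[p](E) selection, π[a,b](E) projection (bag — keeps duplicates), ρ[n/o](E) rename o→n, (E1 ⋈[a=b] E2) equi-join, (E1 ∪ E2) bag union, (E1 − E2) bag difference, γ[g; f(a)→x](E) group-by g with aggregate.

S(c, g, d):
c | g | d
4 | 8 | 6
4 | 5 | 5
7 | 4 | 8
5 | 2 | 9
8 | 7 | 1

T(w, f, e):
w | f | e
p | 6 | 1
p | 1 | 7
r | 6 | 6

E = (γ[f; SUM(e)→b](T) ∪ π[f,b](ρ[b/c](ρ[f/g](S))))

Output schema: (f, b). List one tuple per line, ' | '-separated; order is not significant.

Row counts bottom-up:
  T → 3
  γ[f; SUM(e)→b](T) → 2
  S → 5
  ρ[f/g](S) → 5
  ρ[b/c](ρ[f/g](S)) → 5
  π[f,b](ρ[b/c](ρ[f/g](S))) → 5
  (γ[f; SUM(e)→b](T) ∪ π[f,b](ρ[b/c](ρ[f/g](S)))) → 7

== RESULT ==
f | b
1 | 7
2 | 5
4 | 7
5 | 4
6 | 7
7 | 8
8 | 4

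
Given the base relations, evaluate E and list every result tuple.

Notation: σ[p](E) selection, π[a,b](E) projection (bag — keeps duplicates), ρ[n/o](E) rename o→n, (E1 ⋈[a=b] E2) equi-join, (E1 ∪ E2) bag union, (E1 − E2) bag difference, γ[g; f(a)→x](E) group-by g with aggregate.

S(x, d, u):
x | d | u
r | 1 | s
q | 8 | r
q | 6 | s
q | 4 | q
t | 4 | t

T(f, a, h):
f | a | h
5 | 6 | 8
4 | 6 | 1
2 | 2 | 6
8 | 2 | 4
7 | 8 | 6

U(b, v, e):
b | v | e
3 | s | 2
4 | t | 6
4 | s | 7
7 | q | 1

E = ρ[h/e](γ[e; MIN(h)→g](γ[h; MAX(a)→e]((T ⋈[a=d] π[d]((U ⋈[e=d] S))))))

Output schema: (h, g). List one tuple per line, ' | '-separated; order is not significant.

Row counts bottom-up:
  T → 5
  U → 4
  S → 5
  (U ⋈[e=d] S) → 2
  π[d]((U ⋈[e=d] S)) → 2
  (T ⋈[a=d] π[d]((U ⋈[e=d] S))) → 2
  γ[h; MAX(a)→e]((T ⋈[a=d] π[d]((U ⋈[e=d] S)))) → 2
  γ[e; MIN(h)→g](γ[h; MAX(a)→e]((T ⋈[a=d] π[d]((U ⋈[e=d] S))))) → 1
  ρ[h/e](γ[e; MIN(h)→g](γ[h; MAX(a)→e]((T ⋈[a=d] π[d]((U ⋈[e=d] S)))))) → 1

== RESULT ==
h | g
6 | 1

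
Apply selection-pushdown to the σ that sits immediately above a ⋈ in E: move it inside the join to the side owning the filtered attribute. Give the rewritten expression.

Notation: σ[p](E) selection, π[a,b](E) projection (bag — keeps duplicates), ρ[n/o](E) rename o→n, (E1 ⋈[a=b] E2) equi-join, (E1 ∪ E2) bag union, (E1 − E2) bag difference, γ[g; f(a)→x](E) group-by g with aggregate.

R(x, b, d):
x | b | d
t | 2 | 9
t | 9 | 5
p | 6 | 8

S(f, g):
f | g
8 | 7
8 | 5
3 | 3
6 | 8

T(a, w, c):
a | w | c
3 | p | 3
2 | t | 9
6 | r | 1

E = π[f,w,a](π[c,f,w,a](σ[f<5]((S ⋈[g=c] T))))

σ filters on f, owned by the left side.
E' = π[f,w,a](π[c,f,w,a]((σ[f<5](S) ⋈[g=c] T)))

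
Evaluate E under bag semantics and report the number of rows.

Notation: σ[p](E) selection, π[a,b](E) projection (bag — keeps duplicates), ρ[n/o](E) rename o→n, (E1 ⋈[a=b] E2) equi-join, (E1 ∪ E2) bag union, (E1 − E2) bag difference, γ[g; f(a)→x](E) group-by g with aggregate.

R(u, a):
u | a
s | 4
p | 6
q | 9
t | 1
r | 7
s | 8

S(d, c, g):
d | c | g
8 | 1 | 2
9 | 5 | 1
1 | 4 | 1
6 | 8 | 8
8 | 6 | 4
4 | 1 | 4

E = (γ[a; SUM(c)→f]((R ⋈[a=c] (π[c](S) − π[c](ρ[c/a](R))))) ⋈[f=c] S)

Stepwise |·|:
  R → 6
  S → 6
  π[c](S) → 6
  R → 6
  ρ[c/a](R) → 6
  π[c](ρ[c/a](R)) → 6
  (π[c](S) − π[c](ρ[c/a](R))) → 2
  (R ⋈[a=c] (π[c](S) − π[c](ρ[c/a](R)))) → 1
  γ[a; SUM(c)→f]((R ⋈[a=c] (π[c](S) − π[c](ρ[c/a](R))))) → 1
  S → 6
  (γ[a; SUM(c)→f]((R ⋈[a=c] (π[c](S) − π[c](ρ[c/a](R))))) ⋈[f=c] S) → 2

|E| = 2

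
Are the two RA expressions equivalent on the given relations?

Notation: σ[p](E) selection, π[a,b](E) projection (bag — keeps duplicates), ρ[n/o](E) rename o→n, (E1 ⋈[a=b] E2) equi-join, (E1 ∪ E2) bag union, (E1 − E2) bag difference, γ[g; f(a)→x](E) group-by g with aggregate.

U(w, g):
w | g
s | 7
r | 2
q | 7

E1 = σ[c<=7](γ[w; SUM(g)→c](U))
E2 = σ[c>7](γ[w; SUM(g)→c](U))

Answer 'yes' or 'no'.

E1 stepwise |·|:
  U → 3
  γ[w; SUM(g)→c](U) → 3
  σ[c<=7](γ[w; SUM(g)→c](U)) → 3
E2 stepwise |·|:
  U → 3
  γ[w; SUM(g)→c](U) → 3
  σ[c>7](γ[w; SUM(g)→c](U)) → 0

E1 result:
w | c
q | 7
r | 2
s | 7
E2 result:
w | c
(0 rows)
Witness: ('r', 2) appears 1× in E1 but 0× in E2.

no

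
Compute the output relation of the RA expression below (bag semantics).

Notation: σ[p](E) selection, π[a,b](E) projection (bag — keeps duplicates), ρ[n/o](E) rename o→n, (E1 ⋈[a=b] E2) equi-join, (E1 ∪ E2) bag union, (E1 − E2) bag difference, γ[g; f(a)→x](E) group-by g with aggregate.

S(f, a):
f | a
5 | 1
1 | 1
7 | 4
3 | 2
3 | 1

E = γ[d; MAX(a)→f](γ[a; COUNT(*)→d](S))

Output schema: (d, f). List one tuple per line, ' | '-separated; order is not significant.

Per-node cardinality:
  S → 5
  γ[a; COUNT(*)→d](S) → 3
  γ[d; MAX(a)→f](γ[a; COUNT(*)→d](S)) → 2

== RESULT ==
d | f
1 | 4
3 | 1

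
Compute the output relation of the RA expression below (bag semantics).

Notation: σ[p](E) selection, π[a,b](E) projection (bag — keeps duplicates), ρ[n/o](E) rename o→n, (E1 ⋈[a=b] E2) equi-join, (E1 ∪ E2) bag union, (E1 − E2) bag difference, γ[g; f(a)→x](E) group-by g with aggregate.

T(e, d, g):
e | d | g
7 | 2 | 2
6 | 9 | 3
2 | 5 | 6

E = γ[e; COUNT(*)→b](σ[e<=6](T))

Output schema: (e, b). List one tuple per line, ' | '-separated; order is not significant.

Row counts bottom-up:
  T → 3
  σ[e<=6](T) → 2
  γ[e; COUNT(*)→b](σ[e<=6](T)) → 2

== RESULT ==
e | b
2 | 1
6 | 1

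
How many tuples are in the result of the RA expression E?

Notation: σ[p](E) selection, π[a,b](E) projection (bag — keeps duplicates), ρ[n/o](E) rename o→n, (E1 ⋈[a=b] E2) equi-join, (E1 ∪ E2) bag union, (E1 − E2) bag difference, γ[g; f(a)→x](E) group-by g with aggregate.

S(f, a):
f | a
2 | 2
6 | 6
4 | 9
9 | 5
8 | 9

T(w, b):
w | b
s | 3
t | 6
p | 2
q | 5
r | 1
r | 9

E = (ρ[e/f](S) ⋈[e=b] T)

Per-node cardinality:
  S → 5
  ρ[e/f](S) → 5
  T → 6
  (ρ[e/f](S) ⋈[e=b] T) → 3

|E| = 3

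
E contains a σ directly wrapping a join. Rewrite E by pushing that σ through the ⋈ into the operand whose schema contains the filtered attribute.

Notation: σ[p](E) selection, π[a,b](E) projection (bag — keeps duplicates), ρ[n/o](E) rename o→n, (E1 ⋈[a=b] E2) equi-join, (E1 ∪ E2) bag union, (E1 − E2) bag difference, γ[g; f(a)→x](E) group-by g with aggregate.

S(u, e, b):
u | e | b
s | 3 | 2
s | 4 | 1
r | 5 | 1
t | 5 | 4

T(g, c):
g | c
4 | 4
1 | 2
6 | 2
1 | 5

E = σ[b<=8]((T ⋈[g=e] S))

σ filters on b, owned by the right side.
E' = (T ⋈[g=e] σ[b<=8](S))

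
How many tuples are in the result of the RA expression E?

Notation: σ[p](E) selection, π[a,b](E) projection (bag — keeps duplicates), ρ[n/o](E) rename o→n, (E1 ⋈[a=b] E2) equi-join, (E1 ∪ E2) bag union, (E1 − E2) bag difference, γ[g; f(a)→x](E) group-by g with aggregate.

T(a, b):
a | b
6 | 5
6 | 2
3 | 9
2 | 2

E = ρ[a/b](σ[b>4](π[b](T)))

Row counts bottom-up:
  T → 4
  π[b](T) → 4
  σ[b>4](π[b](T)) → 2
  ρ[a/b](σ[b>4](π[b](T))) → 2

|E| = 2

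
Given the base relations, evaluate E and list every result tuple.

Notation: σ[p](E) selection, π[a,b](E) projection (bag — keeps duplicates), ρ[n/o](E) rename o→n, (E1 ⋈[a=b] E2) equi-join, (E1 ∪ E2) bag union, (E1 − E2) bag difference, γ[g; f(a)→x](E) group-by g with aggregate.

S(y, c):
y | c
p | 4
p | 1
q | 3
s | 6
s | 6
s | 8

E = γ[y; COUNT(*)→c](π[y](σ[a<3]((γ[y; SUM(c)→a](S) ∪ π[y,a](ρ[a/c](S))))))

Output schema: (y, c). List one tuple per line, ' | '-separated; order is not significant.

Stepwise |·|:
  S → 6
  γ[y; SUM(c)→a](S) → 3
  S → 6
  ρ[a/c](S) → 6
  π[y,a](ρ[a/c](S)) → 6
  (γ[y; SUM(c)→a](S) ∪ π[y,a](ρ[a/c](S))) → 9
  σ[a<3]((γ[y; SUM(c)→a](S) ∪ π[y,a](ρ[a/c](S)))) → 1
  π[y](σ[a<3]((γ[y; SUM(c)→a](S) ∪ π[y,a](ρ[a/c](S))))) → 1
  γ[y; COUNT(*)→c](π[y](σ[a<3]((γ[y; SUM(c)→a](S) ∪ π[y,a](ρ[a/c](S)))))) → 1

== RESULT ==
y | c
p | 1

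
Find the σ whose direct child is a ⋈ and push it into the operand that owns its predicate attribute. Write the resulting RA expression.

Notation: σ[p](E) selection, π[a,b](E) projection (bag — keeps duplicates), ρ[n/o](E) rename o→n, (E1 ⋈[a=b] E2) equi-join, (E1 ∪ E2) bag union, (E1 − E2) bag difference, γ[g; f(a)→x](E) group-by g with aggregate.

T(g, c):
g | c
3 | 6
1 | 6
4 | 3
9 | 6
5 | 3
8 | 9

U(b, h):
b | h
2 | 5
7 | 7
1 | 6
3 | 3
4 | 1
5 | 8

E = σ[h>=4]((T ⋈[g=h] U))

σ filters on h, owned by the right side.
E' = (T ⋈[g=h] σ[h>=4](U))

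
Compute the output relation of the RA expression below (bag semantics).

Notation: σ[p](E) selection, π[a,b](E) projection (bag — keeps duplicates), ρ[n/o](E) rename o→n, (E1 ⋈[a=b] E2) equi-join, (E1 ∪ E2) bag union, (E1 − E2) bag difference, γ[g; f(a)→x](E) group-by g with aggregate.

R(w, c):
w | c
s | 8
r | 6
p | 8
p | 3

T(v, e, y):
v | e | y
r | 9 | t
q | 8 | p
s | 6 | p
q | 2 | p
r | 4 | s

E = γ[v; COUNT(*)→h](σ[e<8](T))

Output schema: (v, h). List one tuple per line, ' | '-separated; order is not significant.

Stepwise |·|:
  T → 5
  σ[e<8](T) → 3
  γ[v; COUNT(*)→h](σ[e<8](T)) → 3

== RESULT ==
v | h
q | 1
r | 1
s | 1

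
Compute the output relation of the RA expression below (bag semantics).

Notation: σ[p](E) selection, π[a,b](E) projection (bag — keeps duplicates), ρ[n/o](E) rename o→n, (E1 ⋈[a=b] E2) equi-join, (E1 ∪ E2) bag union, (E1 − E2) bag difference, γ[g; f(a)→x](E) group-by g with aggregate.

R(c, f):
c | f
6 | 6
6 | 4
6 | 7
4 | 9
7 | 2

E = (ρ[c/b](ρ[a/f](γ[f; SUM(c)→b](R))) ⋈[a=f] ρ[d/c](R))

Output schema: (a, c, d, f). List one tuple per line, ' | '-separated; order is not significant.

Stepwise |·|:
  R → 5
  γ[f; SUM(c)→b](R) → 5
  ρ[a/f](γ[f; SUM(c)→b](R)) → 5
  ρ[c/b](ρ[a/f](γ[f; SUM(c)→b](R))) → 5
  R → 5
  ρ[d/c](R) → 5
  (ρ[c/b](ρ[a/f](γ[f; SUM(c)→b](R))) ⋈[a=f] ρ[d/c](R)) → 5

== RESULT ==
a | c | d | f
2 | 7 | 7 | 2
4 | 6 | 6 | 4
6 | 6 | 6 | 6
7 | 6 | 6 | 7
9 | 4 | 4 | 9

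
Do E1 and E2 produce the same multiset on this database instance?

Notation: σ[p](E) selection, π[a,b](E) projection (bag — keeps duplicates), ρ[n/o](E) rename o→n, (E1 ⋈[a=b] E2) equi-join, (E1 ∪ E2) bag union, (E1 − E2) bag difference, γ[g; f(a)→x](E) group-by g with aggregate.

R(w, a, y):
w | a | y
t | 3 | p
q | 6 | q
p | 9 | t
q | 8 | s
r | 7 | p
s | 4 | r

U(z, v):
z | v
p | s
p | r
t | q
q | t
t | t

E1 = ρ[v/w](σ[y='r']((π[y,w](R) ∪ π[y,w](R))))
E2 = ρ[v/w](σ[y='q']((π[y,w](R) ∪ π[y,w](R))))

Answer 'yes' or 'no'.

E1 subexpression sizes:
  R → 6
  π[y,w](R) → 6
  R → 6
  π[y,w](R) → 6
  (π[y,w](R) ∪ π[y,w](R)) → 12
  σ[y='r']((π[y,w](R) ∪ π[y,w](R))) → 2
  ρ[v/w](σ[y='r']((π[y,w](R) ∪ π[y,w](R)))) → 2
E2 subexpression sizes:
  R → 6
  π[y,w](R) → 6
  R → 6
  π[y,w](R) → 6
  (π[y,w](R) ∪ π[y,w](R)) → 12
  σ[y='q']((π[y,w](R) ∪ π[y,w](R))) → 2
  ρ[v/w](σ[y='q']((π[y,w](R) ∪ π[y,w](R)))) → 2

E1 result:
y | v
r | s
r | s
E2 result:
y | v
q | q
q | q
Witness: ('r', 's') appears 2× in E1 but 0× in E2.

no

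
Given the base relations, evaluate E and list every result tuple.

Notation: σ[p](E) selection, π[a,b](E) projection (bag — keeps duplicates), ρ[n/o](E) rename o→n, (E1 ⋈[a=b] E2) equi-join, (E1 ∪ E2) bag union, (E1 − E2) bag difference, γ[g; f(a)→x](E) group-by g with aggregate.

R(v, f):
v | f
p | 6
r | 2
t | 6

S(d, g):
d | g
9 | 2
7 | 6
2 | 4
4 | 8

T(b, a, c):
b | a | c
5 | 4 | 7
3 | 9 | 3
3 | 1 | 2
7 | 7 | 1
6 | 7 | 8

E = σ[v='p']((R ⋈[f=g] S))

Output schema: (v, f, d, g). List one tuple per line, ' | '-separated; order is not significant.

Stepwise |·|:
  R → 3
  S → 4
  (R ⋈[f=g] S) → 3
  σ[v='p']((R ⋈[f=g] S)) → 1

== RESULT ==
v | f | d | g
p | 6 | 7 | 6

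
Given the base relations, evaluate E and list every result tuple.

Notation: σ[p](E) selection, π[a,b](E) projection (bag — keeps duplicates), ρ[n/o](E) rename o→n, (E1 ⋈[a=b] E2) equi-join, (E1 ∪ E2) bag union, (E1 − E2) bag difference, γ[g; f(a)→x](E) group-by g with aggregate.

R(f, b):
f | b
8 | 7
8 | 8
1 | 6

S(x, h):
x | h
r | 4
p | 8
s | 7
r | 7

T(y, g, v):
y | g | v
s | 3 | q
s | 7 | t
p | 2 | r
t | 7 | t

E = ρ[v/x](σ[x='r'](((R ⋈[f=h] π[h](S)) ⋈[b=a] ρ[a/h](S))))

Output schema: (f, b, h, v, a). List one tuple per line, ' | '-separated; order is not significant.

Stepwise |·|:
  R → 3
  S → 4
  π[h](S) → 4
  (R ⋈[f=h] π[h](S)) → 2
  S → 4
  ρ[a/h](S) → 4
  ((R ⋈[f=h] π[h](S)) ⋈[b=a] ρ[a/h](S)) → 3
  σ[x='r'](((R ⋈[f=h] π[h](S)) ⋈[b=a] ρ[a/h](S))) → 1
  ρ[v/x](σ[x='r'](((R ⋈[f=h] π[h](S)) ⋈[b=a] ρ[a/h](S)))) → 1

== RESULT ==
f | b | h | v | a
8 | 7 | 8 | r | 7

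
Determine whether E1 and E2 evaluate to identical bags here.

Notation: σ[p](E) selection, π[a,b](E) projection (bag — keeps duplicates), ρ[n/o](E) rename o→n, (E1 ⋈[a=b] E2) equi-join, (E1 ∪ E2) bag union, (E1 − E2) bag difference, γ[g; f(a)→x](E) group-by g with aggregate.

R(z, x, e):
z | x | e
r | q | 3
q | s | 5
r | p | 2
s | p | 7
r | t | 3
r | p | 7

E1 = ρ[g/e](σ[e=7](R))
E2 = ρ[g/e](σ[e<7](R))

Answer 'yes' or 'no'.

E1 row counts bottom-up:
  R → 6
  σ[e=7](R) → 2
  ρ[g/e](σ[e=7](R)) → 2
E2 row counts bottom-up:
  R → 6
  σ[e<7](R) → 4
  ρ[g/e](σ[e<7](R)) → 4

E1 result:
z | x | g
r | p | 7
s | p | 7
E2 result:
z | x | g
q | s | 5
r | p | 2
r | q | 3
r | t | 3
Witness: ('r', 'q', 3) appears 0× in E1 but 1× in E2.

no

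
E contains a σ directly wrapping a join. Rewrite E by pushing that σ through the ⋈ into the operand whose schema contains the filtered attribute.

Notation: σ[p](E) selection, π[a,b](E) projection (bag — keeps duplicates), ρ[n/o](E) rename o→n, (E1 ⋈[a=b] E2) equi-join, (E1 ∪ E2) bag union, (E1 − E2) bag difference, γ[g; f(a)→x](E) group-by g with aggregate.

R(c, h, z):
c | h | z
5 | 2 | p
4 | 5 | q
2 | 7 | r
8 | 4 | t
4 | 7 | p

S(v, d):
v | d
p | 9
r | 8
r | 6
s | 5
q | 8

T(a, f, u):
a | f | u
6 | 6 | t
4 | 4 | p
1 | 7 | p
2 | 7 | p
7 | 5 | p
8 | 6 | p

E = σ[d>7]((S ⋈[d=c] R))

σ filters on d, owned by the left side.
E' = (σ[d>7](S) ⋈[d=c] R)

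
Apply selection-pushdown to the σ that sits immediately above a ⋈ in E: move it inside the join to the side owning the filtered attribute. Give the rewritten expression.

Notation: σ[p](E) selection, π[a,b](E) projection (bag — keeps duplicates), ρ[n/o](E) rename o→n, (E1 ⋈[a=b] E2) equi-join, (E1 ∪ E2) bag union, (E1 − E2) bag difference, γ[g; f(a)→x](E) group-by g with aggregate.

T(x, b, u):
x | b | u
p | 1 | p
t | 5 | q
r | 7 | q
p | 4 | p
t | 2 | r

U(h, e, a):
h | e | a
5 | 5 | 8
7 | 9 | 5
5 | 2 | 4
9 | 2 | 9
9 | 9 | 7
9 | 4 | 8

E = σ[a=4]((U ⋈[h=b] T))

σ filters on a, owned by the left side.
E' = (σ[a=4](U) ⋈[h=b] T)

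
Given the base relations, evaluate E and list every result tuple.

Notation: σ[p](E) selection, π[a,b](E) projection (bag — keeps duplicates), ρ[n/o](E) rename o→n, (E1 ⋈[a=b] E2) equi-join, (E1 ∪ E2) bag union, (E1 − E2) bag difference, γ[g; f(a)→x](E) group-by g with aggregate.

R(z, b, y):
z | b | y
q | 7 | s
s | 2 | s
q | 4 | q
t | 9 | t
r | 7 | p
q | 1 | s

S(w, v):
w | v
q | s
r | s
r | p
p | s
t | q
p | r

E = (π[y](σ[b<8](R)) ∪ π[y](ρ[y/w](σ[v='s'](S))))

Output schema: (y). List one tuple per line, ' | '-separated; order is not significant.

Subexpression sizes:
  R → 6
  σ[b<8](R) → 5
  π[y](σ[b<8](R)) → 5
  S → 6
  σ[v='s'](S) → 3
  ρ[y/w](σ[v='s'](S)) → 3
  π[y](ρ[y/w](σ[v='s'](S))) → 3
  (π[y](σ[b<8](R)) ∪ π[y](ρ[y/w](σ[v='s'](S)))) → 8

== RESULT ==
y
p
p
q
q
r
s
s
s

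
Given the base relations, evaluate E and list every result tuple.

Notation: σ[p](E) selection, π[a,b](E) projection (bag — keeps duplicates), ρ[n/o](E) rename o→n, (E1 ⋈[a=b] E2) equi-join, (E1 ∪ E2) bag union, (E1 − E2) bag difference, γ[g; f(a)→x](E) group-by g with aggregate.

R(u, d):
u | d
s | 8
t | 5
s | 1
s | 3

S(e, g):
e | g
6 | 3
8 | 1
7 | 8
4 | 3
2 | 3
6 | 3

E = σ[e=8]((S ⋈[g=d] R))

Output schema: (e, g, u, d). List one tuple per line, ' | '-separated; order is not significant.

Per-node cardinality:
  S → 6
  R → 4
  (S ⋈[g=d] R) → 6
  σ[e=8]((S ⋈[g=d] R)) → 1

== RESULT ==
e | g | u | d
8 | 1 | s | 1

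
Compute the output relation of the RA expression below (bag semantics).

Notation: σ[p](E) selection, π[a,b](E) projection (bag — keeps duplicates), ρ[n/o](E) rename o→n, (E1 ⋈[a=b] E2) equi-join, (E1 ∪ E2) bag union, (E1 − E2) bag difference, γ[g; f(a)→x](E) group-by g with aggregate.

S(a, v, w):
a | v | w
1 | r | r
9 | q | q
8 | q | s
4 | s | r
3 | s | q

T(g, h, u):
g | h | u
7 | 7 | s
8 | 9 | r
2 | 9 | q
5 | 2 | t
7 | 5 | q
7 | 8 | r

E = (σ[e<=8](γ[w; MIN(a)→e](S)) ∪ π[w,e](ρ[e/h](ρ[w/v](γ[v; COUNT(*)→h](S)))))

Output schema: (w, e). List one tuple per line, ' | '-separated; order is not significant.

Row counts bottom-up:
  S → 5
  γ[w; MIN(a)→e](S) → 3
  σ[e<=8](γ[w; MIN(a)→e](S)) → 3
  S → 5
  γ[v; COUNT(*)→h](S) → 3
  ρ[w/v](γ[v; COUNT(*)→h](S)) → 3
  ρ[e/h](ρ[w/v](γ[v; COUNT(*)→h](S))) → 3
  π[w,e](ρ[e/h](ρ[w/v](γ[v; COUNT(*)→h](S)))) → 3
  (σ[e<=8](γ[w; MIN(a)→e](S)) ∪ π[w,e](ρ[e/h](ρ[w/v](γ[v; COUNT(*)→h](S))))) → 6

== RESULT ==
w | e
q | 2
q | 3
r | 1
r | 1
s | 2
s | 8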